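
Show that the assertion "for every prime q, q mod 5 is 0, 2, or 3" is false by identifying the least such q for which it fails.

We need the least prime q for which the claim fails.
For q = 2, 3, 5, 7 the conclusion holds.
q = 11: 11 mod 5 = 1 — not in {0, 2, 3}.

q = 11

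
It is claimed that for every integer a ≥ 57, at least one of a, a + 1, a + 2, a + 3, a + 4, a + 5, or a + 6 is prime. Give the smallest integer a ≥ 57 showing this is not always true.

a = 90

A counterexample is any integer a ≥ 57 such that a, a + 1, a + 2, a + 3, a + 4, a + 5, a + 6 are all composite; we check each in order.
The first 33 eligible values, up to a = 89, all satisfy the conclusion.
a = 90: 90 = 2 × 45; 91 = 7 × 13; 92 = 2 × 46; 93 = 3 × 31; 94 = 2 × 47; 95 = 5 × 19; 96 = 2 × 48 — all composite.
Thus a = 90 disproves the claim, and no smaller a works.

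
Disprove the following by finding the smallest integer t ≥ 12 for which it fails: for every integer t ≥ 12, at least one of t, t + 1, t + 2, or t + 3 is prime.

The first 12 eligible values, up to t = 23, all satisfy the conclusion.
t = 24: 24 = 2 × 12; 25 = 5 × 5; 26 = 2 × 13; 27 = 3 × 9 — all composite.

t = 24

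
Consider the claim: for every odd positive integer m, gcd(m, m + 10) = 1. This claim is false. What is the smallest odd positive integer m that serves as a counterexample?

We need the least odd positive integer m for which gcd(m, m + 10) > 1.
For m = 1, 3 the conclusion holds.
m = 5: gcd(5, 15) = 5.

m = 5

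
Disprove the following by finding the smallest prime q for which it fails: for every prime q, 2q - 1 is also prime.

q = 5

We need the least prime q for which 2q - 1 is not prime.
For q = 2, 3 the conclusion holds.
q = 5: 2q - 1 = 9 = 3 × 3, not prime.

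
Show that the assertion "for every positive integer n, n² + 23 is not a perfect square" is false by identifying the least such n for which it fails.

n = 11

For n = 1, 2, 3, 4, 5, 6, 7, 8, 9, 10 the conclusion holds.
n = 11: 11² + 23 = 144 = 12², a perfect square.
So n = 11 is the smallest counterexample.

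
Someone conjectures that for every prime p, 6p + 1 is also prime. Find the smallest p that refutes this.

For p = 2, 3, 5, 7, 11, 13, 17 the conclusion holds.
p = 19: 6p + 1 = 115 = 5 × 23, not prime.

p = 19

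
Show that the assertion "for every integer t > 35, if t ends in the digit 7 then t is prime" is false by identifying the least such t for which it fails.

t = 57

A counterexample is any integer t > 35 such that t ends in the digit 7 but t is not prime; we check each in order.
t = 37: 37 ends in 7 and is prime.
t = 47: 47 ends in 7 and is prime.
t = 57: 57 ends in 7; 57 = 3 × 19, composite.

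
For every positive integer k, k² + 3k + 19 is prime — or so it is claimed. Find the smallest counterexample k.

We need the least positive integer k for which k² + 3k + 19 is not prime.
For k = 1, 2, 3, 4, …, 12, 13, 14 the conclusion holds.
k = 15: k² + 3k + 19 = 289 = 17 × 17, composite.

k = 15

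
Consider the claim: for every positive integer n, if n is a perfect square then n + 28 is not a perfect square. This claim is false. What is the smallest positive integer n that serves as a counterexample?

n = 36

For n = 1, 4, 9, 16, 25 the conclusion holds.
n = 36: 36 = 6² and 36 + 28 = 64 = 8².
So n = 36 is the smallest counterexample.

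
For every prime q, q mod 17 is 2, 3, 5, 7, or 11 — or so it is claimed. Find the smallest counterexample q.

q = 13

We need the least prime q for which the claim fails.
The first 5 eligible values, up to q = 11, all satisfy the conclusion.
q = 13: 13 mod 17 = 13 — not in {2, 3, 5, 7, 11}.
Hence q = 13 is a counterexample.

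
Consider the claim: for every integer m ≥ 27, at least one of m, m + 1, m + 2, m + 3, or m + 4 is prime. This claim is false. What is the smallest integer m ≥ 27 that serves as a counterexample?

m = 32

A counterexample is any integer m ≥ 27 such that m, m + 1, m + 2, m + 3, m + 4 are all composite; we check each in order.
m = 27: 29 is prime.
m = 28: 29 is prime.
m = 29: 29 is prime.
m = 30: 31 is prime.
m = 31: 31 is prime.
m = 32: 32 = 2 × 16; 33 = 3 × 11; 34 = 2 × 17; 35 = 5 × 7; 36 = 2 × 18 — all composite.
So m = 32 is the smallest counterexample.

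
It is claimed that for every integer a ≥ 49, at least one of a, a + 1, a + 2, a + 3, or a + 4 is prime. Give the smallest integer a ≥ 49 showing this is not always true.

The first 5 eligible values, up to a = 53, all satisfy the conclusion.
a = 54: 54 = 2 × 27; 55 = 5 × 11; 56 = 2 × 28; 57 = 3 × 19; 58 = 2 × 29 — all composite.
Thus a = 54 disproves the claim, and no smaller a works.

a = 54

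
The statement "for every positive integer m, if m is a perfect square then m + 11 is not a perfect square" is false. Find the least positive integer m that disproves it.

m = 25

The first 4 eligible values, up to m = 16, all satisfy the conclusion.
m = 25: 25 = 5² and 25 + 11 = 36 = 6².
So m = 25 is the smallest counterexample.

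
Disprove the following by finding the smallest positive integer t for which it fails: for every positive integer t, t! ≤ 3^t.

t = 7

For t = 1, 2, 3, 4, 5, 6 the conclusion holds.
t = 7: t! = 5040 and 3^t = 2187, so 5040 > 2187.
Thus t = 7 disproves the claim, and no smaller t works.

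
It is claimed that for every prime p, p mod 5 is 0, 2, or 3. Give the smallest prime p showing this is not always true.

We need the least prime p for which the claim fails.
p = 2: 2 mod 5 = 2.
p = 3: 3 mod 5 = 3.
p = 5: 5 mod 5 = 0.
p = 7: 7 mod 5 = 2.
p = 11: 11 mod 5 = 1 — not in {0, 2, 3}.

p = 11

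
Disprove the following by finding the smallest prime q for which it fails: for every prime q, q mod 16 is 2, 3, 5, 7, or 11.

q = 13

We need the least prime q for which the claim fails.
The first 5 eligible values, up to q = 11, all satisfy the conclusion.
q = 13: 13 mod 16 = 13 — not in {2, 3, 5, 7, 11}.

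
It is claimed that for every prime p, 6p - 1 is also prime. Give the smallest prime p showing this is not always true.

Check each prime p in order until 6p - 1 is not prime.
The first 4 eligible values, up to p = 7, all satisfy the conclusion.
p = 11: 6p - 1 = 65 = 5 × 13, not prime.

p = 11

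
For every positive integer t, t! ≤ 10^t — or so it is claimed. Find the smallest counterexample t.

t = 25

We need the least positive integer t for which t! > 10^t.
The first 24 eligible values, up to t = 24, all satisfy the conclusion.
t = 25: t! = 15511210043330985984000000 and 10^t = 10000000000000000000000000, so 15511210043330985984000000 > 10000000000000000000000000.
Thus t = 25 disproves the claim, and no smaller t works.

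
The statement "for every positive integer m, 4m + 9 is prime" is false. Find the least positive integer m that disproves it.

m = 3

For m = 1, 2 the conclusion holds.
m = 3: 4m + 9 = 21 = 3 × 7, composite.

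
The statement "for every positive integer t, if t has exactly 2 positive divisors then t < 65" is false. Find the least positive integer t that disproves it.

A counterexample is any positive integer t such that t has exactly 2 positive divisors but the claim fails; we check each in order.
The first 18 eligible values, up to t = 61, all satisfy the conclusion.
t = 67: τ(67) = 2; 67 ≥ 65.
So t = 67 is the smallest counterexample.

t = 67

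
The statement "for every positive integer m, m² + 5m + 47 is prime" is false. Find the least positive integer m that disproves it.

m = 38

We need the least positive integer m for which m² + 5m + 47 is not prime.
The first 37 eligible values, up to m = 37, all satisfy the conclusion.
m = 38: m² + 5m + 47 = 1681 = 41 × 41, composite.
Hence m = 38 is a counterexample.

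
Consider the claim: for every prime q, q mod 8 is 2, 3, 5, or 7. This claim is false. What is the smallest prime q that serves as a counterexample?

q = 17

We need the least prime q for which the claim fails.
q = 2: 2 mod 8 = 2.
q = 3: 3 mod 8 = 3.
q = 5: 5 mod 8 = 5.
q = 7: 7 mod 8 = 7.
q = 11: 11 mod 8 = 3.
q = 13: 13 mod 8 = 5.
q = 17: 17 mod 8 = 1 — not in {2, 3, 5, 7}.
Hence q = 17 is a counterexample.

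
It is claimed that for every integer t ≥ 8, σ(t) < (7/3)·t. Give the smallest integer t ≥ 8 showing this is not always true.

t = 12

We need the least integer t ≥ 8 for which the claim fails.
The first 4 eligible values, up to t = 11, all satisfy the conclusion.
t = 12: σ(12) = 28; 28 ≥ 28.
So t = 12 is the smallest counterexample.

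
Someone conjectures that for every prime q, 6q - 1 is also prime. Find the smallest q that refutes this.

q = 11

A counterexample is any prime q such that 6q - 1 is not prime; we check each in order.
The first 4 eligible values, up to q = 7, all satisfy the conclusion.
q = 11: 6q - 1 = 65 = 5 × 13, not prime.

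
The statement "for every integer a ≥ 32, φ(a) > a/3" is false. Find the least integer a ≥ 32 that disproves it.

Check each integer a ≥ 32 in order until the claim fails.
For a = 32, 33, 34, 35 the conclusion holds.
a = 36: φ(36) = 12 and 36/3 = 12, so φ(36) ≤ 36/3.

a = 36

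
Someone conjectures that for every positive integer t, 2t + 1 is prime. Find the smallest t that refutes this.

t = 4

Check each positive integer t in order until 2t + 1 is not prime.
t = 1: 2t + 1 = 3, prime.
t = 2: 2t + 1 = 5, prime.
t = 3: 2t + 1 = 7, prime.
t = 4: 2t + 1 = 9 = 3 × 3, composite.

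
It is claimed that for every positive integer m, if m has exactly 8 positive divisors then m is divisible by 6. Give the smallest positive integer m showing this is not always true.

We need the least positive integer m for which m has exactly 8 positive divisors but m is not divisible by 6.
m = 24: τ(24) = 8; 24 mod 6 = 0.
m = 30: τ(30) = 8; 30 mod 6 = 0.
m = 40: τ(40) = 8; 40 mod 6 = 4.

m = 40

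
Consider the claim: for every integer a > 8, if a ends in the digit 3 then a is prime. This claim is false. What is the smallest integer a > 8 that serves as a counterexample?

Check each integer a > 8 in order until a ends in the digit 3 but a is not prime.
a = 13: 13 ends in 3 and is prime.
a = 23: 23 ends in 3 and is prime.
a = 33: 33 ends in 3; 33 = 3 × 11, composite.
So a = 33 is the smallest counterexample.

a = 33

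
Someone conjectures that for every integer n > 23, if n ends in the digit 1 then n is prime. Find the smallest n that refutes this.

For n = 31, 41 the conclusion holds.
n = 51: 51 ends in 1; 51 = 3 × 17, composite.
So n = 51 is the smallest counterexample.

n = 51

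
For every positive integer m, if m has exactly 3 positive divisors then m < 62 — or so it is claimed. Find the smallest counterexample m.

m = 4: τ(4) = 3; 4 < 62.
m = 9: τ(9) = 3; 9 < 62.
m = 25: τ(25) = 3; 25 < 62.
m = 49: τ(49) = 3; 49 < 62.
m = 121: τ(121) = 3; 121 ≥ 62.
Thus m = 121 disproves the claim, and no smaller m works.

m = 121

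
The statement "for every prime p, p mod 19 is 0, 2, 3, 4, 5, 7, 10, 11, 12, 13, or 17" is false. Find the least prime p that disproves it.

p = 37

For p = 2, 3, 5, 7, …, 23, 29, 31 the conclusion holds.
p = 37: 37 mod 19 = 18 — not in {0, 2, 3, 4, 5, 7, 10, 11, 12, 13, 17}.
Hence p = 37 is a counterexample.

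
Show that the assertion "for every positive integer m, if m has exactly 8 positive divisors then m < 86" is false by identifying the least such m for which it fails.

m = 88

We need the least positive integer m for which m has exactly 8 positive divisors but the claim fails.
The first 9 eligible values, up to m = 78, all satisfy the conclusion.
m = 88: τ(88) = 8; 88 ≥ 86.
Thus m = 88 disproves the claim, and no smaller m works.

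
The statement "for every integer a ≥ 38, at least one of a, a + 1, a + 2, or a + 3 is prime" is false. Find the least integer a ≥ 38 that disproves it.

a = 48

We need the least integer a ≥ 38 for which a, a + 1, a + 2, a + 3 are all composite.
The first 10 eligible values, up to a = 47, all satisfy the conclusion.
a = 48: 48 = 2 × 24; 49 = 7 × 7; 50 = 2 × 25; 51 = 3 × 17 — all composite.
Thus a = 48 disproves the claim, and no smaller a works.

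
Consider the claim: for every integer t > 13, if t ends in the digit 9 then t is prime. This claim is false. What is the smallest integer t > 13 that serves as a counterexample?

t = 39

We need the least integer t > 13 for which t ends in the digit 9 but t is not prime.
t = 19: 19 ends in 9 and is prime.
t = 29: 29 ends in 9 and is prime.
t = 39: 39 ends in 9; 39 = 3 × 13, composite.
Thus t = 39 disproves the claim, and no smaller t works.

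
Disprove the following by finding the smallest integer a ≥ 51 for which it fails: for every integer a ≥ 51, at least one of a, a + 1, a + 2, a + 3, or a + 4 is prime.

Check each integer a ≥ 51 in order until a, a + 1, a + 2, a + 3, a + 4 are all composite.
For a = 51, 52, 53 the conclusion holds.
a = 54: 54 = 2 × 27; 55 = 5 × 11; 56 = 2 × 28; 57 = 3 × 19; 58 = 2 × 29 — all composite.
Hence a = 54 is a counterexample.

a = 54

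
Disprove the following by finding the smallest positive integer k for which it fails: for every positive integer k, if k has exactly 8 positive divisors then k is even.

We need the least positive integer k for which k has exactly 8 positive divisors but k is odd.
For k = 24, 30, 40, 42, …, 88, 102, 104 the conclusion holds.
k = 105: divisors of 105: 1, 3, 5, 7, 15, 21, 35, 105; 105 is odd.
Thus k = 105 disproves the claim, and no smaller k works.

k = 105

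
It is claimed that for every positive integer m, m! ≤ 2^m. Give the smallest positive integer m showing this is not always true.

m = 4

For m = 1, 2, 3 the conclusion holds.
m = 4: m! = 24 and 2^m = 16, so 24 > 16.
Thus m = 4 disproves the claim, and no smaller m works.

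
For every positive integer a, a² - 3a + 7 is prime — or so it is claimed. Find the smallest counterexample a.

a = 6

Check each positive integer a in order until a² - 3a + 7 is not prime.
a = 1: a² - 3a + 7 = 5, prime.
a = 2: a² - 3a + 7 = 5, prime.
a = 3: a² - 3a + 7 = 7, prime.
a = 4: a² - 3a + 7 = 11, prime.
a = 5: a² - 3a + 7 = 17, prime.
a = 6: a² - 3a + 7 = 25 = 5 × 5, composite.
So a = 6 is the smallest counterexample.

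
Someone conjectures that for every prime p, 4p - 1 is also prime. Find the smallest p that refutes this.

We need the least prime p for which 4p - 1 is not prime.
For p = 2, 3, 5 the conclusion holds.
p = 7: 4p - 1 = 27 = 3 × 9, not prime.

p = 7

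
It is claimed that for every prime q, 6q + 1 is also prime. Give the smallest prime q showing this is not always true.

Check each prime q in order until 6q + 1 is not prime.
q = 2: 6q + 1 = 13, prime.
q = 3: 6q + 1 = 19, prime.
q = 5: 6q + 1 = 31, prime.
q = 7: 6q + 1 = 43, prime.
q = 11: 6q + 1 = 67, prime.
q = 13: 6q + 1 = 79, prime.
q = 17: 6q + 1 = 103, prime.
q = 19: 6q + 1 = 115 = 5 × 23, not prime.
Hence q = 19 is a counterexample.

q = 19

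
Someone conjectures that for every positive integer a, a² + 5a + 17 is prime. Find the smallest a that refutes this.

A counterexample is any positive integer a such that a² + 5a + 17 is not prime; we check each in order.
For a = 1, 2, 3, 4, 5, 6, 7 the conclusion holds.
a = 8: a² + 5a + 17 = 121 = 11 × 11, composite.

a = 8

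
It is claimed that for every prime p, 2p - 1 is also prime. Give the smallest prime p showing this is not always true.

p = 5

A counterexample is any prime p such that 2p - 1 is not prime; we check each in order.
For p = 2, 3 the conclusion holds.
p = 5: 2p - 1 = 9 = 3 × 3, not prime.
Hence p = 5 is a counterexample.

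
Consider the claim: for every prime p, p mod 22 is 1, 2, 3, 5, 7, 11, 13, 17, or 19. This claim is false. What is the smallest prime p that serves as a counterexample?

We need the least prime p for which the claim fails.
For p = 2, 3, 5, 7, 11, 13, 17, 19, 23, 29 the conclusion holds.
p = 31: 31 mod 22 = 9 — not in {1, 2, 3, 5, 7, 11, 13, 17, 19}.
Hence p = 31 is a counterexample.

p = 31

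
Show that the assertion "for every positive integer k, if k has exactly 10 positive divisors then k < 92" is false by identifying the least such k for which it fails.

A counterexample is any positive integer k such that k has exactly 10 positive divisors but the claim fails; we check each in order.
For k = 48, 80 the conclusion holds.
k = 112: τ(112) = 10; 112 ≥ 92.
So k = 112 is the smallest counterexample.

k = 112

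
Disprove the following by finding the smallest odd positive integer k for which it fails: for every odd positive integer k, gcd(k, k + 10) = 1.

k = 1: gcd(1, 11) = 1.
k = 3: gcd(3, 13) = 1.
k = 5: gcd(5, 15) = 5.
Hence k = 5 is a counterexample.

k = 5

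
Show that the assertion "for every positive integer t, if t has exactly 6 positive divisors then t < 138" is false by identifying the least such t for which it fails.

t = 147

Check each positive integer t in order until t has exactly 6 positive divisors but the claim fails.
For t = 12, 18, 20, 28, …, 116, 117, 124 the conclusion holds.
t = 147: τ(147) = 6; 147 ≥ 138.
So t = 147 is the smallest counterexample.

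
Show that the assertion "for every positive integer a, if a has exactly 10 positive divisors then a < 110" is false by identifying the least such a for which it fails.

a = 112

Check each positive integer a in order until a has exactly 10 positive divisors but the claim fails.
For a = 48, 80 the conclusion holds.
a = 112: τ(112) = 10; 112 ≥ 110.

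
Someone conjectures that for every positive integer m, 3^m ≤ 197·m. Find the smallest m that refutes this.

m = 7

m = 1: 3^m = 3 and 197·m = 197, so 3 ≤ 197.
m = 2: 3^m = 9 and 197·m = 394, so 9 ≤ 394.
m = 3: 3^m = 27 and 197·m = 591, so 27 ≤ 591.
m = 4: 3^m = 81 and 197·m = 788, so 81 ≤ 788.
m = 5: 3^m = 243 and 197·m = 985, so 243 ≤ 985.
m = 6: 3^m = 729 and 197·m = 1182, so 729 ≤ 1182.
m = 7: 3^m = 2187 and 197·m = 1379, so 2187 > 1379.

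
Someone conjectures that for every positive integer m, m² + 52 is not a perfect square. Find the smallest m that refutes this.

m = 12

For m = 1, 2, 3, 4, …, 9, 10, 11 the conclusion holds.
m = 12: 12² + 52 = 196 = 14², a perfect square.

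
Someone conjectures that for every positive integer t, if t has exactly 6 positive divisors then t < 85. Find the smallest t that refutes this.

t = 92

A counterexample is any positive integer t such that t has exactly 6 positive divisors but the claim fails; we check each in order.
The first 13 eligible values, up to t = 76, all satisfy the conclusion.
t = 92: τ(92) = 6; 92 ≥ 85.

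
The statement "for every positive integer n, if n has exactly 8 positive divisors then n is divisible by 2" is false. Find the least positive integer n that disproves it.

n = 105

For n = 24, 30, 40, 42, …, 88, 102, 104 the conclusion holds.
n = 105: τ(105) = 8; 105 mod 2 = 1.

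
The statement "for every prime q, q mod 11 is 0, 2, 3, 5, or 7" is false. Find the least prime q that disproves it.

q = 2: 2 mod 11 = 2.
q = 3: 3 mod 11 = 3.
q = 5: 5 mod 11 = 5.
q = 7: 7 mod 11 = 7.
q = 11: 11 mod 11 = 0.
q = 13: 13 mod 11 = 2.
q = 17: 17 mod 11 = 6 — not in {0, 2, 3, 5, 7}.
Thus q = 17 disproves the claim, and no smaller q works.

q = 17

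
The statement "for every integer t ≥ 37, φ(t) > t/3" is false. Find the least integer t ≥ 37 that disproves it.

t = 42

t = 37: φ(37) = 36 and 37/3 = 37/3, so φ(37) > 37/3.
t = 38: φ(38) = 18 and 38/3 = 38/3, so φ(38) > 38/3.
t = 39: φ(39) = 24 and 39/3 = 13, so φ(39) > 39/3.
t = 40: φ(40) = 16 and 40/3 = 40/3, so φ(40) > 40/3.
t = 41: φ(41) = 40 and 41/3 = 41/3, so φ(41) > 41/3.
t = 42: φ(42) = 12 and 42/3 = 14, so φ(42) ≤ 42/3.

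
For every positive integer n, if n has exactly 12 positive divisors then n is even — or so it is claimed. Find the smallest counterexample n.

A counterexample is any positive integer n such that n has exactly 12 positive divisors but n is odd; we check each in order.
The first 24 eligible values, up to n = 308, all satisfy the conclusion.
n = 315: divisors of 315: 12 divisors; 315 is odd.
Thus n = 315 disproves the claim, and no smaller n works.

n = 315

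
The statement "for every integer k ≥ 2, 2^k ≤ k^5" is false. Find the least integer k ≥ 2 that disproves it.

k = 23

We need the least integer k ≥ 2 for which 2^k > k^5.
For k = 2, 3, 4, 5, …, 20, 21, 22 the conclusion holds.
k = 23: 2^k = 8388608 and k^5 = 6436343, so 8388608 > 6436343.
So k = 23 is the smallest counterexample.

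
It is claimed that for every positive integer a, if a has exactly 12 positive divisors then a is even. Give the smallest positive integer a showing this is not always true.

a = 315

Check each positive integer a in order until a has exactly 12 positive divisors but a is odd.
For a = 60, 72, 84, 90, …, 294, 306, 308 the conclusion holds.
a = 315: divisors of 315: 12 divisors; 315 is odd.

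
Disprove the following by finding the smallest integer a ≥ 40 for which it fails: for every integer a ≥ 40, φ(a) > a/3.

Check each integer a ≥ 40 in order until the claim fails.
a = 40: φ(40) = 16 and 40/3 = 40/3, so φ(40) > 40/3.
a = 41: φ(41) = 40 and 41/3 = 41/3, so φ(41) > 41/3.
a = 42: φ(42) = 12 and 42/3 = 14, so φ(42) ≤ 42/3.

a = 42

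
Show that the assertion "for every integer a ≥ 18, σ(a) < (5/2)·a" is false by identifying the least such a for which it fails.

a = 24

The first 6 eligible values, up to a = 23, all satisfy the conclusion.
a = 24: σ(24) = 60; 60 ≥ 60.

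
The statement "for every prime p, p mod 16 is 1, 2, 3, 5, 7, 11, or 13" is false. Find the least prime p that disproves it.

p = 31

Check each prime p in order until the claim fails.
For p = 2, 3, 5, 7, 11, 13, 17, 19, 23, 29 the conclusion holds.
p = 31: 31 mod 16 = 15 — not in {1, 2, 3, 5, 7, 11, 13}.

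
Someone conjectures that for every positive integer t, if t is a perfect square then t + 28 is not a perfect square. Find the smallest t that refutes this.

The first 5 eligible values, up to t = 25, all satisfy the conclusion.
t = 36: 36 = 6² and 36 + 28 = 64 = 8².
So t = 36 is the smallest counterexample.

t = 36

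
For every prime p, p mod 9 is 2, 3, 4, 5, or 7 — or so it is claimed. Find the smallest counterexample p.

For p = 2, 3, 5, 7, 11, 13 the conclusion holds.
p = 17: 17 mod 9 = 8 — not in {2, 3, 4, 5, 7}.
Thus p = 17 disproves the claim, and no smaller p works.

p = 17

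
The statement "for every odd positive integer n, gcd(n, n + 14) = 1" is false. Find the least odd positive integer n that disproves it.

n = 7

A counterexample is any odd positive integer n such that gcd(n, n + 14) > 1; we check each in order.
n = 1: gcd(1, 15) = 1.
n = 3: gcd(3, 17) = 1.
n = 5: gcd(5, 19) = 1.
n = 7: gcd(7, 21) = 7.
Hence n = 7 is a counterexample.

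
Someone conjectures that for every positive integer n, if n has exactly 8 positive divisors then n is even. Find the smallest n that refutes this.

n = 105

We need the least positive integer n for which n has exactly 8 positive divisors but n is odd.
The first 12 eligible values, up to n = 104, all satisfy the conclusion.
n = 105: divisors of 105: 1, 3, 5, 7, 15, 21, 35, 105; 105 is odd.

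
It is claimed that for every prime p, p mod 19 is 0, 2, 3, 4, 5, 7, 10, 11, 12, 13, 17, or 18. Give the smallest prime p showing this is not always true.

We need the least prime p for which the claim fails.
The first 14 eligible values, up to p = 43, all satisfy the conclusion.
p = 47: 47 mod 19 = 9 — not in {0, 2, 3, 4, 5, 7, 10, 11, 12, 13, 17, 18}.

p = 47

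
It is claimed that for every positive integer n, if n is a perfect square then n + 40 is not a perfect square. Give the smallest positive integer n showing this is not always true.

n = 1: 1 + 40 = 41, not a perfect square.
n = 4: 4 + 40 = 44, not a perfect square.
n = 9: 9 = 3² and 9 + 40 = 49 = 7².

n = 9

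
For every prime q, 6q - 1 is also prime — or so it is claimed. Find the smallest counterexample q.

q = 11

Check each prime q in order until 6q - 1 is not prime.
For q = 2, 3, 5, 7 the conclusion holds.
q = 11: 6q - 1 = 65 = 5 × 13, not prime.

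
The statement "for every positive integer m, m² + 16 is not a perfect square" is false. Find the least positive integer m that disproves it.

m = 3

Check each positive integer m in order until m² + 16 is a perfect square.
m = 1: 1² + 16 = 17, not a perfect square.
m = 2: 2² + 16 = 20, not a perfect square.
m = 3: 3² + 16 = 25 = 5², a perfect square.
So m = 3 is the smallest counterexample.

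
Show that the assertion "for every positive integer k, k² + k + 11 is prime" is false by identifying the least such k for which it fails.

k = 10

The first 9 eligible values, up to k = 9, all satisfy the conclusion.
k = 10: k² + k + 11 = 121 = 11 × 11, composite.
Thus k = 10 disproves the claim, and no smaller k works.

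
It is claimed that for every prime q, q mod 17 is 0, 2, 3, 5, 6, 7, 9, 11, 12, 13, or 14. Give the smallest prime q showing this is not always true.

q = 59

Check each prime q in order until the claim fails.
The first 16 eligible values, up to q = 53, all satisfy the conclusion.
q = 59: 59 mod 17 = 8 — not in {0, 2, 3, 5, 6, 7, 9, 11, 12, 13, 14}.
Thus q = 59 disproves the claim, and no smaller q works.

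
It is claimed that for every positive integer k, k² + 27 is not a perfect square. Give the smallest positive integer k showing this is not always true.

For k = 1, 2 the conclusion holds.
k = 3: 3² + 27 = 36 = 6², a perfect square.

k = 3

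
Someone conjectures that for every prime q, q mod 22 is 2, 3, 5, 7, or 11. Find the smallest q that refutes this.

q = 13

A counterexample is any prime q such that the claim fails; we check each in order.
The first 5 eligible values, up to q = 11, all satisfy the conclusion.
q = 13: 13 mod 22 = 13 — not in {2, 3, 5, 7, 11}.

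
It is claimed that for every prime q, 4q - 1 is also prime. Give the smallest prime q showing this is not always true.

q = 7

q = 2: 4q - 1 = 7, prime.
q = 3: 4q - 1 = 11, prime.
q = 5: 4q - 1 = 19, prime.
q = 7: 4q - 1 = 27 = 3 × 9, not prime.
Hence q = 7 is a counterexample.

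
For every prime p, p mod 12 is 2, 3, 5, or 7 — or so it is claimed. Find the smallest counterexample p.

A counterexample is any prime p such that the claim fails; we check each in order.
The first 4 eligible values, up to p = 7, all satisfy the conclusion.
p = 11: 11 mod 12 = 11 — not in {2, 3, 5, 7}.
So p = 11 is the smallest counterexample.

p = 11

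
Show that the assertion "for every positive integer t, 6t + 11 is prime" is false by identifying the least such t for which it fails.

We need the least positive integer t for which 6t + 11 is not prime.
t = 1: 6t + 11 = 17, prime.
t = 2: 6t + 11 = 23, prime.
t = 3: 6t + 11 = 29, prime.
t = 4: 6t + 11 = 35 = 5 × 7, composite.
Thus t = 4 disproves the claim, and no smaller t works.

t = 4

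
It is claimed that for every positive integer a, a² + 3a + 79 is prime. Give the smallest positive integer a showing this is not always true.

a = 5

A counterexample is any positive integer a such that a² + 3a + 79 is not prime; we check each in order.
a = 1: a² + 3a + 79 = 83, prime.
a = 2: a² + 3a + 79 = 89, prime.
a = 3: a² + 3a + 79 = 97, prime.
a = 4: a² + 3a + 79 = 107, prime.
a = 5: a² + 3a + 79 = 119 = 7 × 17, composite.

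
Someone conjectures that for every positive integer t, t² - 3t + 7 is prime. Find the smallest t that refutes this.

t = 6

t = 1: t² - 3t + 7 = 5, prime.
t = 2: t² - 3t + 7 = 5, prime.
t = 3: t² - 3t + 7 = 7, prime.
t = 4: t² - 3t + 7 = 11, prime.
t = 5: t² - 3t + 7 = 17, prime.
t = 6: t² - 3t + 7 = 25 = 5 × 5, composite.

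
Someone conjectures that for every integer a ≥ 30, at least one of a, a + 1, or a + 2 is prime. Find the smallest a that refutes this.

a = 32

a = 30: 31 is prime.
a = 31: 31 is prime.
a = 32: 32 = 2 × 16; 33 = 3 × 11; 34 = 2 × 17 — all composite.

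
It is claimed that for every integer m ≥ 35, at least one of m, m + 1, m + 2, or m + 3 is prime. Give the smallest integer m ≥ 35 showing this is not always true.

m = 48

We need the least integer m ≥ 35 for which m, m + 1, m + 2, m + 3 are all composite.
For m = 35, 36, 37, 38, …, 45, 46, 47 the conclusion holds.
m = 48: 48 = 2 × 24; 49 = 7 × 7; 50 = 2 × 25; 51 = 3 × 17 — all composite.
So m = 48 is the smallest counterexample.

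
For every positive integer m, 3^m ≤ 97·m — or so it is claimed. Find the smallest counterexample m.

m = 6

A counterexample is any positive integer m such that 3^m > 97·m; we check each in order.
For m = 1, 2, 3, 4, 5 the conclusion holds.
m = 6: 3^m = 729 and 97·m = 582, so 729 > 582.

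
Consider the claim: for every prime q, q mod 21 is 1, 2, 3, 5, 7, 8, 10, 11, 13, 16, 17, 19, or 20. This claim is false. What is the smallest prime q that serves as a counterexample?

q = 67

We need the least prime q for which the claim fails.
The first 18 eligible values, up to q = 61, all satisfy the conclusion.
q = 67: 67 mod 21 = 4 — not in {1, 2, 3, 5, 7, 8, 10, 11, 13, 16, 17, 19, 20}.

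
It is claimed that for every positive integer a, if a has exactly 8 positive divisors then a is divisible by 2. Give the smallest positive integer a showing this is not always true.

For a = 24, 30, 40, 42, …, 88, 102, 104 the conclusion holds.
a = 105: τ(105) = 8; 105 mod 2 = 1.

a = 105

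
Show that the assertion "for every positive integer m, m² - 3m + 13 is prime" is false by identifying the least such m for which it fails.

m = 12

The first 11 eligible values, up to m = 11, all satisfy the conclusion.
m = 12: m² - 3m + 13 = 121 = 11 × 11, composite.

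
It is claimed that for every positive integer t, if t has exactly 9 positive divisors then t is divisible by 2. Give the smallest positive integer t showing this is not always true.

For t = 36, 100, 196 the conclusion holds.
t = 225: τ(225) = 9; 225 mod 2 = 1.

t = 225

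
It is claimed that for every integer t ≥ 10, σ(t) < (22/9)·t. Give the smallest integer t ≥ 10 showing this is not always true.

A counterexample is any integer t ≥ 10 such that the claim fails; we check each in order.
For t = 10, 11, 12, 13, …, 21, 22, 23 the conclusion holds.
t = 24: σ(24) = 60; 60 ≥ 176/3.
Thus t = 24 disproves the claim, and no smaller t works.

t = 24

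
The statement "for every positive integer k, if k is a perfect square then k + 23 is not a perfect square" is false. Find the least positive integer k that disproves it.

We need the least positive integer k for which k is a perfect square but k + 23 is a perfect square.
The first 10 eligible values, up to k = 100, all satisfy the conclusion.
k = 121: 121 = 11² and 121 + 23 = 144 = 12².

k = 121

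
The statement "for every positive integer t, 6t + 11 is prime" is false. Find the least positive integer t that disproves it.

Check each positive integer t in order until 6t + 11 is not prime.
For t = 1, 2, 3 the conclusion holds.
t = 4: 6t + 11 = 35 = 5 × 7, composite.

t = 4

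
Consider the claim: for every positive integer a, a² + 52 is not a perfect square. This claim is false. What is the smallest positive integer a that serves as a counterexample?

a = 12

For a = 1, 2, 3, 4, …, 9, 10, 11 the conclusion holds.
a = 12: 12² + 52 = 196 = 14², a perfect square.
So a = 12 is the smallest counterexample.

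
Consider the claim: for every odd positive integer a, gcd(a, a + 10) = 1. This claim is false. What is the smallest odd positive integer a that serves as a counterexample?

a = 5

For a = 1, 3 the conclusion holds.
a = 5: gcd(5, 15) = 5.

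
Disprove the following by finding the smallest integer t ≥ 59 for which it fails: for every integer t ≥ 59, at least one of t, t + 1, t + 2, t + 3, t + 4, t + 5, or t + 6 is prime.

Check each integer t ≥ 59 in order until t, t + 1, t + 2, t + 3, t + 4, t + 5, t + 6 are all composite.
The first 31 eligible values, up to t = 89, all satisfy the conclusion.
t = 90: 90 = 2 × 45; 91 = 7 × 13; 92 = 2 × 46; 93 = 3 × 31; 94 = 2 × 47; 95 = 5 × 19; 96 = 2 × 48 — all composite.
Thus t = 90 disproves the claim, and no smaller t works.

t = 90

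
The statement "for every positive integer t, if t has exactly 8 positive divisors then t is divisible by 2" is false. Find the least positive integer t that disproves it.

The first 12 eligible values, up to t = 104, all satisfy the conclusion.
t = 105: τ(105) = 8; 105 mod 2 = 1.
Hence t = 105 is a counterexample.

t = 105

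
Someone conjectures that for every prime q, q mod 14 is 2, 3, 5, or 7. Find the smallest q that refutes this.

Check each prime q in order until the claim fails.
The first 4 eligible values, up to q = 7, all satisfy the conclusion.
q = 11: 11 mod 14 = 11 — not in {2, 3, 5, 7}.
Thus q = 11 disproves the claim, and no smaller q works.

q = 11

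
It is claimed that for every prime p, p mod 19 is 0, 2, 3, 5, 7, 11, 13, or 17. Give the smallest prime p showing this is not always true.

We need the least prime p for which the claim fails.
p = 2: 2 mod 19 = 2.
p = 3: 3 mod 19 = 3.
p = 5: 5 mod 19 = 5.
p = 7: 7 mod 19 = 7.
p = 11: 11 mod 19 = 11.
p = 13: 13 mod 19 = 13.
p = 17: 17 mod 19 = 17.
p = 19: 19 mod 19 = 0.
p = 23: 23 mod 19 = 4 — not in {0, 2, 3, 5, 7, 11, 13, 17}.

p = 23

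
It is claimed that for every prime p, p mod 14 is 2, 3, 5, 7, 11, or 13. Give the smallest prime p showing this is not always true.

p = 23

We need the least prime p for which the claim fails.
For p = 2, 3, 5, 7, 11, 13, 17, 19 the conclusion holds.
p = 23: 23 mod 14 = 9 — not in {2, 3, 5, 7, 11, 13}.
Thus p = 23 disproves the claim, and no smaller p works.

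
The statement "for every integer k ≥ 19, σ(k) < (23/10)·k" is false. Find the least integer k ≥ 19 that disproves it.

A counterexample is any integer k ≥ 19 such that the claim fails; we check each in order.
The first 5 eligible values, up to k = 23, all satisfy the conclusion.
k = 24: σ(24) = 60; 60 ≥ 276/5.

k = 24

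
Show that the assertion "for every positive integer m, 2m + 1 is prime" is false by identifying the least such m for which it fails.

m = 4

A counterexample is any positive integer m such that 2m + 1 is not prime; we check each in order.
For m = 1, 2, 3 the conclusion holds.
m = 4: 2m + 1 = 9 = 3 × 3, composite.
So m = 4 is the smallest counterexample.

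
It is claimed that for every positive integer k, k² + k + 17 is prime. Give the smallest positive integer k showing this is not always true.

k = 16

A counterexample is any positive integer k such that k² + k + 17 is not prime; we check each in order.
The first 15 eligible values, up to k = 15, all satisfy the conclusion.
k = 16: k² + k + 17 = 289 = 17 × 17, composite.
Hence k = 16 is a counterexample.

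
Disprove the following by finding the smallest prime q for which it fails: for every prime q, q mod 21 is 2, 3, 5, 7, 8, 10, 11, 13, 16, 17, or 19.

Check each prime q in order until the claim fails.
For q = 2, 3, 5, 7, …, 29, 31, 37 the conclusion holds.
q = 41: 41 mod 21 = 20 — not in {2, 3, 5, 7, 8, 10, 11, 13, 16, 17, 19}.
Thus q = 41 disproves the claim, and no smaller q works.

q = 41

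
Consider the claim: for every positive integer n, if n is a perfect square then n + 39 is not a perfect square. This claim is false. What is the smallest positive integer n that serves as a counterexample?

We need the least positive integer n for which n is a perfect square but n + 39 is a perfect square.
n = 1: 1 + 39 = 40, not a perfect square.
n = 4: 4 + 39 = 43, not a perfect square.
n = 9: 9 + 39 = 48, not a perfect square.
n = 16: 16 + 39 = 55, not a perfect square.
n = 25: 25 = 5² and 25 + 39 = 64 = 8².
Thus n = 25 disproves the claim, and no smaller n works.

n = 25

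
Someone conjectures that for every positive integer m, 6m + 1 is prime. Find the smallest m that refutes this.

For m = 1, 2, 3 the conclusion holds.
m = 4: 6m + 1 = 25 = 5 × 5, composite.

m = 4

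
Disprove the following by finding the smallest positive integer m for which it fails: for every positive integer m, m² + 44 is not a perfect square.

m = 10

For m = 1, 2, 3, 4, 5, 6, 7, 8, 9 the conclusion holds.
m = 10: 10² + 44 = 144 = 12², a perfect square.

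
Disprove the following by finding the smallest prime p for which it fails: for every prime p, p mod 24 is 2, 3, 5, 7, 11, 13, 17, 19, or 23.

p = 73

For p = 2, 3, 5, 7, …, 61, 67, 71 the conclusion holds.
p = 73: 73 mod 24 = 1 — not in {2, 3, 5, 7, 11, 13, 17, 19, 23}.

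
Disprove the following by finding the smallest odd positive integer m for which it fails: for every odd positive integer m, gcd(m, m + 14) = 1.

m = 7

For m = 1, 3, 5 the conclusion holds.
m = 7: gcd(7, 21) = 7.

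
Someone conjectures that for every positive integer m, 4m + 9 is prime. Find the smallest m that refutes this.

For m = 1, 2 the conclusion holds.
m = 3: 4m + 9 = 21 = 3 × 7, composite.
Thus m = 3 disproves the claim, and no smaller m works.

m = 3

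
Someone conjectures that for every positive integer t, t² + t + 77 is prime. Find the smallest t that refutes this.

We need the least positive integer t for which t² + t + 77 is not prime.
For t = 1, 2, 3, 4, 5 the conclusion holds.
t = 6: t² + t + 77 = 119 = 7 × 17, composite.
Hence t = 6 is a counterexample.

t = 6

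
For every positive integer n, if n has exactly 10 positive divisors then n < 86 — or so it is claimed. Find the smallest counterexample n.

We need the least positive integer n for which n has exactly 10 positive divisors but the claim fails.
n = 48: τ(48) = 10; 48 < 86.
n = 80: τ(80) = 10; 80 < 86.
n = 112: τ(112) = 10; 112 ≥ 86.
Hence n = 112 is a counterexample.

n = 112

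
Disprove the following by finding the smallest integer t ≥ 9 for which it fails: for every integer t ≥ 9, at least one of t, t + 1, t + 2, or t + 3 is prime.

Check each integer t ≥ 9 in order until t, t + 1, t + 2, t + 3 are all composite.
For t = 9, 10, 11, 12, …, 21, 22, 23 the conclusion holds.
t = 24: 24 = 2 × 12; 25 = 5 × 5; 26 = 2 × 13; 27 = 3 × 9 — all composite.
So t = 24 is the smallest counterexample.

t = 24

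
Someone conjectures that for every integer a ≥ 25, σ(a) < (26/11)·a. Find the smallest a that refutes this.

A counterexample is any integer a ≥ 25 such that the claim fails; we check each in order.
For a = 25, 26, 27, 28, 29 the conclusion holds.
a = 30: σ(30) = 72; 72 ≥ 780/11.
So a = 30 is the smallest counterexample.

a = 30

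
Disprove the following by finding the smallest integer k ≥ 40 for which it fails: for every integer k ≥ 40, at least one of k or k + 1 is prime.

k = 44

Check each integer k ≥ 40 in order until k, k + 1 are both composite.
For k = 40, 41, 42, 43 the conclusion holds.
k = 44: 44 = 2 × 22; 45 = 3 × 15 — both composite.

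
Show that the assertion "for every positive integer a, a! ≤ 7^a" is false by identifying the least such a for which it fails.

a = 17

Check each positive integer a in order until a! > 7^a.
For a = 1, 2, 3, 4, …, 14, 15, 16 the conclusion holds.
a = 17: a! = 355687428096000 and 7^a = 232630513987207, so 355687428096000 > 232630513987207.
Thus a = 17 disproves the claim, and no smaller a works.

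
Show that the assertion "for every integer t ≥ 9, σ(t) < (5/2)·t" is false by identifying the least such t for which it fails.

Check each integer t ≥ 9 in order until the claim fails.
For t = 9, 10, 11, 12, …, 21, 22, 23 the conclusion holds.
t = 24: σ(24) = 60; 60 ≥ 60.

t = 24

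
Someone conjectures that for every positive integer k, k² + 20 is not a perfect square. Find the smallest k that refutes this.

k = 4

k = 1: 1² + 20 = 21, not a perfect square.
k = 2: 2² + 20 = 24, not a perfect square.
k = 3: 3² + 20 = 29, not a perfect square.
k = 4: 4² + 20 = 36 = 6², a perfect square.
Thus k = 4 disproves the claim, and no smaller k works.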